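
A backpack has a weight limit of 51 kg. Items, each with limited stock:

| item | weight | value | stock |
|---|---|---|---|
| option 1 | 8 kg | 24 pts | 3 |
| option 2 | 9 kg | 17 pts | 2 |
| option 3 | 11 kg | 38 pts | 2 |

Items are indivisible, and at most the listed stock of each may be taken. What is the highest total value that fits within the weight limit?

Top feasible selections:
- 3×option 1 + 2×option 3: weight 46, value 148
- 2×option 1 + 1×option 2 + 2×option 3: weight 47, value 141
- 1×option 1 + 2×option 2 + 2×option 3: weight 48, value 134
Best: 148 pts.

148 pts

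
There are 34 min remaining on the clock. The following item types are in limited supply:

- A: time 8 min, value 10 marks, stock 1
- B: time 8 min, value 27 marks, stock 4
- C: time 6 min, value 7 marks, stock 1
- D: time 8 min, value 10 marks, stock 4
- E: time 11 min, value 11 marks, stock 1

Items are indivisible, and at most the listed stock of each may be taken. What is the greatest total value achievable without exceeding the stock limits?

Best selections within time 34 and stock limits:
- 4×B: time 32, value 108
- 3×B + 1×D: time 32, value 91
Best: 108 marks.

108 marks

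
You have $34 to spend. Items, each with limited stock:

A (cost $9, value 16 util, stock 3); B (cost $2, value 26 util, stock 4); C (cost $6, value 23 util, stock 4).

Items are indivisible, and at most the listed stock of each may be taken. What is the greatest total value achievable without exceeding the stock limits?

Best selections within cost 34 and stock limits:
- 4×B + 4×C: cost 32, value 196
- 4×B + 3×C: cost 26, value 173
- 3×B + 4×C: cost 30, value 170
Best: 196 util.

196 util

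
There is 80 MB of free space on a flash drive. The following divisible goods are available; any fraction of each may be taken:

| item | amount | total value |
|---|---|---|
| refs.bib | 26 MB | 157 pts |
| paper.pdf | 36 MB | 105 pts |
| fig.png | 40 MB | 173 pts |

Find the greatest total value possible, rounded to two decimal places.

Take in order of value per unit:
- refs.bib (157/26 per unit): all 26 → value 157, running total 157.00
- fig.png (173/40 per unit): all 40 → value 173, running total 330.00
- paper.pdf (105/36 per unit): 14 of 36 → value 14×105/36 = 40.8333, running total 370.83
Total 370.83.

370.83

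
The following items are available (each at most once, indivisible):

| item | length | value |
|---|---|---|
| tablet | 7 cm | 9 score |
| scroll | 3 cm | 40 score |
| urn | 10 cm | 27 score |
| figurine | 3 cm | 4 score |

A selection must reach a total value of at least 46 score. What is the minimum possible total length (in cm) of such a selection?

Subsets with value ≥ 46, sorted by total length:
- tablet+scroll: length 10, value 49
- scroll+urn: length 13, value 67
- tablet+scroll+figurine: length 13, value 53
- scroll+urn+figurine: length 16, value 71
Minimum length: 10 cm.

10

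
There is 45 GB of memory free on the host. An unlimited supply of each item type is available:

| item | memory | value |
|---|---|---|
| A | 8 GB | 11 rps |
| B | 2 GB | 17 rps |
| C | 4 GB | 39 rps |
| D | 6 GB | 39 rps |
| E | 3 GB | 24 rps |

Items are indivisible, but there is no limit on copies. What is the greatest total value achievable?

Best value-per-unit is C at 39/4; filling with it alone gives 11×39 = 429.
Optimal mix: 1×B + 10×C + 1×E → memory 45, value 431.

431 rps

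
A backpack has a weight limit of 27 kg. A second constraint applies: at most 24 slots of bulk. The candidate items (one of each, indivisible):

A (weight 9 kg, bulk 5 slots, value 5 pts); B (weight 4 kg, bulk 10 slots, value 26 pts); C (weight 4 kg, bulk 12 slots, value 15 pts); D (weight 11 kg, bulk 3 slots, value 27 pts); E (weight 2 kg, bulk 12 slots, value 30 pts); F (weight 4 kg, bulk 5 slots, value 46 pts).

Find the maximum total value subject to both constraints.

Feasible sets respecting both limits:
- D+E+F: weight 17, bulk 20, value 103
- B+D+F: weight 19, bulk 18, value 99
- C+D+F: weight 19, bulk 20, value 88
- A+E+F: weight 15, bulk 22, value 81
Best: 103 pts.

103 pts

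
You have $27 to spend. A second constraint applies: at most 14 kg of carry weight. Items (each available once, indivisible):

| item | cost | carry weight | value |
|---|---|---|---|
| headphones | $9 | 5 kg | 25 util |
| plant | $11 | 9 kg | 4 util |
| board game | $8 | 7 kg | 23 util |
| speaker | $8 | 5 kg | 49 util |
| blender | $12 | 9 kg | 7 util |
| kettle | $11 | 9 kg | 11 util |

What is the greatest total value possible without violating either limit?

74 util

Feasible sets respecting both limits:
- headphones+speaker: cost 17, carry weight 10, value 74
- board game+speaker: cost 16, carry weight 12, value 72
- speaker+kettle: cost 19, carry weight 14, value 60
- speaker+blender: cost 20, carry weight 14, value 56
Best: 74 util.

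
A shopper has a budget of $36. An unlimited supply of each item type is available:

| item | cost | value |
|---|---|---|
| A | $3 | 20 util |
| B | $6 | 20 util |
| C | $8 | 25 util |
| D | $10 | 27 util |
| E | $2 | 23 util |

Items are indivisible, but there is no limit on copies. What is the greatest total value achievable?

414 util

Best value-per-unit is E at 23/2, and filling with it alone uses cost 18×2=36. No mix of the others beats 18×23 = 414.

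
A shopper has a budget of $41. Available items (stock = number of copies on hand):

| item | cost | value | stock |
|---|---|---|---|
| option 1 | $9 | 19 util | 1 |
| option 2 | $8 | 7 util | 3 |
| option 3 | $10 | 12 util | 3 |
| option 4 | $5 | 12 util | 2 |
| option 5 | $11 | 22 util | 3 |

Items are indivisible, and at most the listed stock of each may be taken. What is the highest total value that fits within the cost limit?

Best selections within cost 41 and stock limits:
- 1×option 1 + 2×option 4 + 2×option 5: cost 41, value 87
- 1×option 4 + 3×option 5: cost 38, value 78
Best: 87 util.

87 util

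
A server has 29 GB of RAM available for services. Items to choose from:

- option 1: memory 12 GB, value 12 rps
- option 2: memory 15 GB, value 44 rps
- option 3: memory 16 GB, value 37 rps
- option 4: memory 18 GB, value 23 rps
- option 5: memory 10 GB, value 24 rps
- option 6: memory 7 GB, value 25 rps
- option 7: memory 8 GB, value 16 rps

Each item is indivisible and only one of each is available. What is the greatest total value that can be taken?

Check high-value combinations within 29 GB:
- option 2+option 6: memory 15+7=22, value 44+25=69
- option 2+option 5: memory 15+10=25, value 44+24=68
- option 5+option 6+option 7: memory 10+7+8=25, value 24+25+16=65
Best: 69 rps.

69 rps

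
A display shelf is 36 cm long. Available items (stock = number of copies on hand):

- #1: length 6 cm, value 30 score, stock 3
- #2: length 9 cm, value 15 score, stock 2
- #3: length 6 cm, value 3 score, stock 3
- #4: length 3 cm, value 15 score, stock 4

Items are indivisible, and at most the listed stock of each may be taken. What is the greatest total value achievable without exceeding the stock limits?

Best selections within length 36 and stock limits:
- 3×#1 + 1×#3 + 4×#4: length 36, value 153
- 3×#1 + 4×#4: length 30, value 150
Best: 153 score.

153 score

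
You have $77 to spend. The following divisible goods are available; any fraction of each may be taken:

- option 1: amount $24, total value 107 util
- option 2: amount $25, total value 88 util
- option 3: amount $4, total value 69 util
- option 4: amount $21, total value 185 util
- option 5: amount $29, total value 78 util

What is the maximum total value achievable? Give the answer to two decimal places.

457.07

Take in order of value per unit:
- option 3 (69/4 per unit): all 4 → value 69, running total 69.00
- option 4 (185/21 per unit): all 21 → value 185, running total 254.00
- option 1 (107/24 per unit): all 24 → value 107, running total 361.00
- option 2 (88/25 per unit): all 25 → value 88, running total 449.00
- option 5 (78/29 per unit): 3 of 29 → value 3×78/29 = 8.0690, running total 457.07
Total 457.07.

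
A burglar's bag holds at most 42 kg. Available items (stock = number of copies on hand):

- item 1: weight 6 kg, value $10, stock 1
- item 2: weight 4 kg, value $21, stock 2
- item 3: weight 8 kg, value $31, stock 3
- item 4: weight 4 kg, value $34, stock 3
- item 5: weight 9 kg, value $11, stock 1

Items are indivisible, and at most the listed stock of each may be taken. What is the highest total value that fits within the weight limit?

Best selections within weight 42 and stock limits:
- 1×item 2 + 3×item 3 + 3×item 4: weight 40, value 216
- 1×item 1 + 2×item 2 + 2×item 3 + 3×item 4: weight 42, value 216
Best: $216.

$216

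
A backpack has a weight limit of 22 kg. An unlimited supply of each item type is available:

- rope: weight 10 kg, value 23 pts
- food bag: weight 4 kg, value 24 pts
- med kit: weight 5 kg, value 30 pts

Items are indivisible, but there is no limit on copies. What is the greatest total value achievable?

Best value-per-unit is food bag at 24/4; filling with it alone gives 5×24 = 120.
Optimal mix: 3×food bag + 2×med kit → weight 22, value 132.

132 pts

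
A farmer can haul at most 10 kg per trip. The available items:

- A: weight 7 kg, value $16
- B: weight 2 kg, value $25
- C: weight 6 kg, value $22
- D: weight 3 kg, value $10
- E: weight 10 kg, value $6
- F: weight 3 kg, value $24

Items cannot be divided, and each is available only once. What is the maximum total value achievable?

$59

Check high-value combinations within 10 kg:
- B+D+F: weight 2+3+3=8, value 25+10+24=59
- B+F: weight 2+3=5, value 25+24=49
- B+C: weight 2+6=8, value 25+22=47
Best: $59.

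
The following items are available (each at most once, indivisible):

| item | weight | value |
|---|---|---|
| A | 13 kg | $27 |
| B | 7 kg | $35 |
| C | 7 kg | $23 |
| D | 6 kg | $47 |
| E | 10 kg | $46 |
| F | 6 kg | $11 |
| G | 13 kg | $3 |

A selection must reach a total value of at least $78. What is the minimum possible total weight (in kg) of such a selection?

Subsets with value ≥ 78, sorted by total weight:
- B+D: weight 13, value 82
- D+E: weight 16, value 93
- B+E: weight 17, value 81
Minimum weight: 13 kg.

13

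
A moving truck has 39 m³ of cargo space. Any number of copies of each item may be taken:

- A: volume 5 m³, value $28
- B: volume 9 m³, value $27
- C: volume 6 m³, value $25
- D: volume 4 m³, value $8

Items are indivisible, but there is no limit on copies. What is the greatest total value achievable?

Best value-per-unit is A at 28/5; filling with it alone gives 7×28 = 196.
Optimal mix: 7×A + 1×D → volume 39, value 204.

$204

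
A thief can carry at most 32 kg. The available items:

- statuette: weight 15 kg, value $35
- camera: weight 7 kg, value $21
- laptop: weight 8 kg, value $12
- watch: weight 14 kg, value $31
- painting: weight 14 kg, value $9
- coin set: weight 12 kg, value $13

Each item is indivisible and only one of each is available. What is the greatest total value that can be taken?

This is a 0/1 knapsack; check combinations near the capacity.
- statuette+camera+laptop: weight 15+7+8=30, value 35+21+12=68
- statuette+watch: weight 15+14=29, value 35+31=66
- camera+laptop+watch: weight 7+8+14=29, value 21+12+31=64
- statuette+camera: weight 15+7=22, value 35+21=56
Best: $68.

$68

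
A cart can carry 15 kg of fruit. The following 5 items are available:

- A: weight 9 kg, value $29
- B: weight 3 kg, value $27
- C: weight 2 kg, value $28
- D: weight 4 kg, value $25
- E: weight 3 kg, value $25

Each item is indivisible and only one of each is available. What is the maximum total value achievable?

This is a 0/1 knapsack; check combinations near the capacity.
- B+C+D+E: weight 3+2+4+3=12, value 27+28+25+25=105
- A+B+C: weight 9+3+2=14, value 29+27+28=84
- A+C+E: weight 9+2+3=14, value 29+28+25=82
- A+C+D: weight 9+2+4=15, value 29+28+25=82
- A+B+E: weight 9+3+3=15, value 29+27+25=81
Best: $105.

$105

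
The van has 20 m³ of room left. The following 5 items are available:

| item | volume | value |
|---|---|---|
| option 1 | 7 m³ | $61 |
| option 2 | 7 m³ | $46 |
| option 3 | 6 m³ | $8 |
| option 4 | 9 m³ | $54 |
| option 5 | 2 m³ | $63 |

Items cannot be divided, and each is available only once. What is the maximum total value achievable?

$178

Check high-value combinations within 20 m³:
- option 1+option 4+option 5: volume 7+9+2=18, value 61+54+63=178
- option 1+option 2+option 5: volume 7+7+2=16, value 61+46+63=170
- option 2+option 4+option 5: volume 7+9+2=18, value 46+54+63=163
Best: $178.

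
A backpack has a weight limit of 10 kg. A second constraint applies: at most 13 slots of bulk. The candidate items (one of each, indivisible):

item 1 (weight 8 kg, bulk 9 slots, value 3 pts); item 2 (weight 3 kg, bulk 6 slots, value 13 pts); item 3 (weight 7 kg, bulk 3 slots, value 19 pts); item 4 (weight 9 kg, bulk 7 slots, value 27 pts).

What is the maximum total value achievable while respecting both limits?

Feasible sets respecting both limits:
- item 2+item 3: weight 10, bulk 9, value 32
- item 4: weight 9, bulk 7, value 27
- item 3: weight 7, bulk 3, value 19
- item 2: weight 3, bulk 6, value 13
Best: 32 pts.

32 pts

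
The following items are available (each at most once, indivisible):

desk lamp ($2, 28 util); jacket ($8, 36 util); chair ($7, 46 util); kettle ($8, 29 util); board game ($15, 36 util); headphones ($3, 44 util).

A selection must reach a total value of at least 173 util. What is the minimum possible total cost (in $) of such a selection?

Subsets with value ≥ 173, sorted by total cost:
- desk lamp+jacket+chair+kettle+headphones: cost 28, value 183
- desk lamp+jacket+chair+board game+headphones: cost 35, value 190
Minimum cost: 28 $.

28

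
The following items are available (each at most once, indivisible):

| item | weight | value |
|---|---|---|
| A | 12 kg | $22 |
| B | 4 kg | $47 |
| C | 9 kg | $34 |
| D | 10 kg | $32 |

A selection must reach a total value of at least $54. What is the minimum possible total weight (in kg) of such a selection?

Subsets with value ≥ 54, sorted by total weight:
- B+C: weight 13, value 81
- B+D: weight 14, value 79
- A+B: weight 16, value 69
Minimum weight: 13 kg.

13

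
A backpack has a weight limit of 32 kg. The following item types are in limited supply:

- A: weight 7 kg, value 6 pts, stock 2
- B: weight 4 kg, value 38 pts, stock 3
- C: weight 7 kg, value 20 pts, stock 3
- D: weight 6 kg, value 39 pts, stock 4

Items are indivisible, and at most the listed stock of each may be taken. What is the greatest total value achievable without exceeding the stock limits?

232 pts

Best selections within weight 32 and stock limits:
- 2×B + 4×D: weight 32, value 232
- 3×B + 3×D: weight 30, value 231
- 3×B + 1×C + 2×D: weight 31, value 212
- 1×A + 3×B + 2×D: weight 31, value 198
Best: 232 pts.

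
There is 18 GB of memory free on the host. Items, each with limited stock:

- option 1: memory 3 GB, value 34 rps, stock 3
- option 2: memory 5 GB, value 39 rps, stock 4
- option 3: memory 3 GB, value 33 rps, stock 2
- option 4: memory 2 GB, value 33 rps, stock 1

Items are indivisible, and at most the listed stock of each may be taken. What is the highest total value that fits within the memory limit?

Best selections within memory 18 and stock limits:
- 3×option 1 + 2×option 3 + 1×option 4: memory 17, value 201
- 2×option 1 + 2×option 2 + 1×option 4: memory 18, value 179
Best: 201 rps.

201 rps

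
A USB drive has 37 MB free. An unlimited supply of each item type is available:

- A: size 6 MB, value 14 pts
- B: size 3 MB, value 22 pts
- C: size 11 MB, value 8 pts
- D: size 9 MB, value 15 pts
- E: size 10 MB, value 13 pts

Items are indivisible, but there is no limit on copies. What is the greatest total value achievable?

264 pts

Best value-per-unit is B at 22/3, and filling with it alone uses size 12×3=36. No mix of the others beats 12×22 = 264.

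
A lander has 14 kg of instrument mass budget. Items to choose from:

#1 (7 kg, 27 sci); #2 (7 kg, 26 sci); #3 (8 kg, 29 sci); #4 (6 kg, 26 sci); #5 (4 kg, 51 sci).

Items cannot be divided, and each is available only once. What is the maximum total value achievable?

Check high-value combinations within 14 kg:
- #3+#5: mass 8+4=12, value 29+51=80
- #1+#5: mass 7+4=11, value 27+51=78
- #4+#5: mass 6+4=10, value 26+51=77
- #2+#5: mass 7+4=11, value 26+51=77
Best: 80 sci.

80 sci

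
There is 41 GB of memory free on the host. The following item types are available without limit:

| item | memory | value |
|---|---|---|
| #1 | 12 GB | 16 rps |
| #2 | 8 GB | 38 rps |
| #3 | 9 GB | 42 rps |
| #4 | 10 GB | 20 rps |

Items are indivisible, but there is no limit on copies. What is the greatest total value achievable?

Best value-per-unit is #2 at 38/8; filling with it alone gives 5×38 = 190.
Optimal mix: 4×#2 + 1×#3 → memory 41, value 194.

194 rps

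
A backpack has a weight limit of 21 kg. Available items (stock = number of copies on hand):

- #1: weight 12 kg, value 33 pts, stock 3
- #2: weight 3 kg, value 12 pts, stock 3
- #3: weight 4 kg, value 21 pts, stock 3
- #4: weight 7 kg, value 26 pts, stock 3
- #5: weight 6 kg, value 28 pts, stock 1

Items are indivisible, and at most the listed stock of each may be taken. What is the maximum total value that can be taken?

Top feasible selections:
- 1×#2 + 3×#3 + 1×#5: weight 21, value 103
- 3×#2 + 3×#3: weight 21, value 99
Best: 103 pts.

103 pts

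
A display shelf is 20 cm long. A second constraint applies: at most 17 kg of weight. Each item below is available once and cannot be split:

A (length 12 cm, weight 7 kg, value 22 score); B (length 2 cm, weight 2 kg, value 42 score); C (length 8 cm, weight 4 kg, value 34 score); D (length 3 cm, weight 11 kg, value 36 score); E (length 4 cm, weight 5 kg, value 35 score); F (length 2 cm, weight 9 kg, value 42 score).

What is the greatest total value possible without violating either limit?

Feasible sets respecting both limits:
- B+E+F: length 8, weight 16, value 119
- B+C+F: length 12, weight 15, value 118
- B+C+D: length 13, weight 17, value 112
- B+C+E: length 14, weight 11, value 111
Best: 119 score.

119 score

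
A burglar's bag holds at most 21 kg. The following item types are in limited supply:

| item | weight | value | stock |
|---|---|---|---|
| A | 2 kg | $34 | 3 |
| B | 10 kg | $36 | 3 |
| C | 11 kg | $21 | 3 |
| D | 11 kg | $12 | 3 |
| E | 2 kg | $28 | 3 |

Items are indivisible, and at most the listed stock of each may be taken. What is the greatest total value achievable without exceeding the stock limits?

Best selections within weight 21 and stock limits:
- 3×A + 1×B + 2×E: weight 20, value 194
- 2×A + 1×B + 3×E: weight 20, value 188
Best: $194.

$194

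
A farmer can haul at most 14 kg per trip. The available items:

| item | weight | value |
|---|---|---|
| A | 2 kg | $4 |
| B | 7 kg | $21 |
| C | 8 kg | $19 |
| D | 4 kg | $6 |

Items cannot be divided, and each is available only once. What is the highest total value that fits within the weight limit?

$31

Check high-value combinations within 14 kg:
- A+B+D: weight 2+7+4=13, value 4+21+6=31
- A+C+D: weight 2+8+4=14, value 4+19+6=29
- B+D: weight 7+4=11, value 21+6=27
Best: $31.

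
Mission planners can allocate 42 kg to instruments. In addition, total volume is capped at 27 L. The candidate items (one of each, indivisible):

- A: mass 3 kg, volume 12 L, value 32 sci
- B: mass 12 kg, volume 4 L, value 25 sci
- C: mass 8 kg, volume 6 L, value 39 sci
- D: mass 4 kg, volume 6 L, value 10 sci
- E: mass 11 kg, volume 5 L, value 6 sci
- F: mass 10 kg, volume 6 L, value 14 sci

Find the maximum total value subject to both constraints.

102 sci

Feasible sets respecting both limits:
- A+B+C+E: mass 34, volume 27, value 102
- A+B+C: mass 23, volume 22, value 96
- B+C+D+F: mass 34, volume 22, value 88
- A+C+F: mass 21, volume 24, value 85
Best: 102 sci.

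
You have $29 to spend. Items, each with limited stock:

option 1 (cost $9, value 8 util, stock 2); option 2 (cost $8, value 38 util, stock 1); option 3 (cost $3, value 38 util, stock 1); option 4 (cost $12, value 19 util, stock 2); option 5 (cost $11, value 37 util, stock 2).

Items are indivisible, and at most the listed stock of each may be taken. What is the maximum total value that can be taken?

Best selections within cost 29 and stock limits:
- 1×option 2 + 1×option 3 + 1×option 5: cost 22, value 113
- 1×option 3 + 2×option 5: cost 25, value 112
- 1×option 2 + 1×option 3 + 1×option 4: cost 23, value 95
- 1×option 3 + 1×option 4 + 1×option 5: cost 26, value 94
Best: 113 util.

113 util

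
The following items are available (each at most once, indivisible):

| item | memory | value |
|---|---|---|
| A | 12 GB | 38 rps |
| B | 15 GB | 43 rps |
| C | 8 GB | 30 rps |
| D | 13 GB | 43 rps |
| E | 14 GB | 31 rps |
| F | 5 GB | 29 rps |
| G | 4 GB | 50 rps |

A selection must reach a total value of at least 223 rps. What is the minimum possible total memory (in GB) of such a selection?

57

Subsets with value ≥ 223, sorted by total memory:
- A+B+C+D+F+G: memory 57, value 233
- B+C+D+E+F+G: memory 59, value 226
Minimum memory: 57 GB.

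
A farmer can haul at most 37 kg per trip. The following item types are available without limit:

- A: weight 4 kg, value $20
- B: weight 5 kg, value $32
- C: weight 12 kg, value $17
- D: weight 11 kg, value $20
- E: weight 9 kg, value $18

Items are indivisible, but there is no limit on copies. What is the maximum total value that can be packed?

$224

Best value-per-unit is B at 32/5, and filling with it alone uses weight 7×5=35. No mix of the others beats 7×32 = 224.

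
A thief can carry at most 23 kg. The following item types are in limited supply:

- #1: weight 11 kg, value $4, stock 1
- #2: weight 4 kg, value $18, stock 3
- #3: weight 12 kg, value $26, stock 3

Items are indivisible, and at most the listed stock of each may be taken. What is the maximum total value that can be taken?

$62

Best selections within weight 23 and stock limits:
- 2×#2 + 1×#3: weight 20, value 62
- 1×#1 + 3×#2: weight 23, value 58
Best: $62.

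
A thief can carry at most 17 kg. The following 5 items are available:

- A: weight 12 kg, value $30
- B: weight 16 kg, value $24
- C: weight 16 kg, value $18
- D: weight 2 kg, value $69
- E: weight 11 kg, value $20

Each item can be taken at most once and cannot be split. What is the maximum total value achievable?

$99

Check high-value combinations within 17 kg:
- A+D: weight 12+2=14, value 30+69=99
- D+E: weight 2+11=13, value 69+20=89
- D: weight 2, value 69
- A: weight 12, value 30
Best: $99.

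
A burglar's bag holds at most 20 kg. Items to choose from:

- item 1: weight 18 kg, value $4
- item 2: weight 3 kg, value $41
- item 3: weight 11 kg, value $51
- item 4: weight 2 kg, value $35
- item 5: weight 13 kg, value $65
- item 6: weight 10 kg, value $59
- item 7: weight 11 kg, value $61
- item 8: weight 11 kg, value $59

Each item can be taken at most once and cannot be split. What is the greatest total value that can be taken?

$141

Check high-value combinations within 20 kg:
- item 2+item 4+item 5: weight 3+2+13=18, value 41+35+65=141
- item 2+item 4+item 7: weight 3+2+11=16, value 41+35+61=137
- item 2+item 4+item 6: weight 3+2+10=15, value 41+35+59=135
Best: $141.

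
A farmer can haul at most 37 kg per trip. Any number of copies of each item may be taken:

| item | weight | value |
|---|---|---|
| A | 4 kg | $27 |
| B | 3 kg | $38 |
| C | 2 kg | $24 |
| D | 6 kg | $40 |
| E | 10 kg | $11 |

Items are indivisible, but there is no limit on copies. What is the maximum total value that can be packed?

$466

Best value-per-unit is B at 38/3; filling with it alone gives 12×38 = 456.
Optimal mix: 11×B + 2×C → weight 37, value 466.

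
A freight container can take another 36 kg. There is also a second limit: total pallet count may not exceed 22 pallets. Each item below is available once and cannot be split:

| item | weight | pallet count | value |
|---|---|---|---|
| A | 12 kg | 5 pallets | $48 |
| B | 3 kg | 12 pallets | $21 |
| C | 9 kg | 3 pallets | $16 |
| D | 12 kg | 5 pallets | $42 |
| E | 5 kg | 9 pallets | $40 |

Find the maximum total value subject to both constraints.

Feasible sets respecting both limits:
- A+D+E: weight 29, pallet count 19, value 130
- A+B+D: weight 27, pallet count 22, value 111
- A+C+D: weight 33, pallet count 13, value 106
- A+C+E: weight 26, pallet count 17, value 104
Best: $130.

$130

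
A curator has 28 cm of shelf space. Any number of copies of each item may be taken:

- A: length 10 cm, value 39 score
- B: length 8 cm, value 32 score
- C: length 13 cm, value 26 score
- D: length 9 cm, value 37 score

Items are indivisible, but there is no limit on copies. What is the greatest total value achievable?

Best value-per-unit is D at 37/9; filling with it alone gives 3×37 = 111.
Optimal mix: 1×A + 2×D → length 28, value 113.

113 score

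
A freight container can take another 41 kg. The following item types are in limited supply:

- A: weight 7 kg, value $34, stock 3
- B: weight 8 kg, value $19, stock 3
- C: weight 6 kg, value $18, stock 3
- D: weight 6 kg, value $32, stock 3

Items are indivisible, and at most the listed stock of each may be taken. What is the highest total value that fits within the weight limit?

Best selections within weight 41 and stock limits:
- 3×A + 3×D: weight 39, value 198
- 3×A + 1×B + 2×D: weight 41, value 185
Best: $198.

$198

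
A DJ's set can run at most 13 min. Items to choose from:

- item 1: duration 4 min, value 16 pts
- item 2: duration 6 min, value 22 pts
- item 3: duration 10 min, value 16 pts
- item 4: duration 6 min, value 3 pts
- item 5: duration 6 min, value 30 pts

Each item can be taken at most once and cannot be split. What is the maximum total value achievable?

52 pts

This is a 0/1 knapsack; check combinations near the capacity.
- item 2+item 5: duration 6+6=12, value 22+30=52
- item 1+item 5: duration 4+6=10, value 16+30=46
- item 1+item 2: duration 4+6=10, value 16+22=38
- item 4+item 5: duration 6+6=12, value 3+30=33
- item 5: duration 6, value 30
Best: 52 pts.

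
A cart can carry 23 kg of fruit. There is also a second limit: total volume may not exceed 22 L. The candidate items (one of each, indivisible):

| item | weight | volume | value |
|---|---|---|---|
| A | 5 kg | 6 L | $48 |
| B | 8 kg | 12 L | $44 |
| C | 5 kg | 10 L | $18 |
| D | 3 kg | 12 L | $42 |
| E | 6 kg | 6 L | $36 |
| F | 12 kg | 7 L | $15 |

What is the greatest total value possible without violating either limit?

$102

Feasible sets respecting both limits:
- A+C+E: weight 16, volume 22, value 102
- A+E+F: weight 23, volume 19, value 99
- A+B: weight 13, volume 18, value 92
Best: $102.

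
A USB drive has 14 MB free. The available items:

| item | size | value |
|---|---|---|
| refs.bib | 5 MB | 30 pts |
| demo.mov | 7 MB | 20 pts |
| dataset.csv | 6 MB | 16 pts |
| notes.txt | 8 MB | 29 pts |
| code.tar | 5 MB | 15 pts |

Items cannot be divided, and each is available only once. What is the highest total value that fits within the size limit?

This is a 0/1 knapsack; check combinations near the capacity.
- refs.bib+notes.txt: size 5+8=13, value 30+29=59
- refs.bib+demo.mov: size 5+7=12, value 30+20=50
- refs.bib+dataset.csv: size 5+6=11, value 30+16=46
- refs.bib+code.tar: size 5+5=10, value 30+15=45
Best: 59 pts.

59 pts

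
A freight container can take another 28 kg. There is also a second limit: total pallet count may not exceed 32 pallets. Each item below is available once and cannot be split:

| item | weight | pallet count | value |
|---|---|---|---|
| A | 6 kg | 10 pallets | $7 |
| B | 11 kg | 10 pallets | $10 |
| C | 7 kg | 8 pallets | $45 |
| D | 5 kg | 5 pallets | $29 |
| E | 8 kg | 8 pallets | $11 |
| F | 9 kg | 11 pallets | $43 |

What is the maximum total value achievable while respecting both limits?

Feasible sets respecting both limits:
- C+D+F: weight 21, pallet count 24, value 117
- C+E+F: weight 24, pallet count 27, value 99
- B+C+F: weight 27, pallet count 29, value 98
Best: $117.

$117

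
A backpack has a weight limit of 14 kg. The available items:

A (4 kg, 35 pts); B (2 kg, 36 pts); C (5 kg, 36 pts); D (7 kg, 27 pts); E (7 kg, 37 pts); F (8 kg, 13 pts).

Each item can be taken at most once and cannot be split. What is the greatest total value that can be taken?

109 pts

Check high-value combinations within 14 kg:
- B+C+E: weight 2+5+7=14, value 36+36+37=109
- A+B+E: weight 4+2+7=13, value 35+36+37=108
- A+B+C: weight 4+2+5=11, value 35+36+36=107
- B+C+D: weight 2+5+7=14, value 36+36+27=99
- A+B+D: weight 4+2+7=13, value 35+36+27=98
Best: 109 pts.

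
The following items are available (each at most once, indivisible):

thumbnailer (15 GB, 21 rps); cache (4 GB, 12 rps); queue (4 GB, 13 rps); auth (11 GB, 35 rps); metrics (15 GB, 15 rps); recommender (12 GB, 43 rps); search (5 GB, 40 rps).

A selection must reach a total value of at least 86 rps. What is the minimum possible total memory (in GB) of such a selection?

20

Subsets with value ≥ 86, sorted by total memory:
- queue+auth+search: memory 20, value 88
- cache+auth+search: memory 20, value 87
- queue+recommender+search: memory 21, value 96
Minimum memory: 20 GB.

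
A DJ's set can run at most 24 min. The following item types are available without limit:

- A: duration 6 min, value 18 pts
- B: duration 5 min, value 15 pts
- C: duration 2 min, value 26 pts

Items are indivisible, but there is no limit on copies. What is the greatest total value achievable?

312 pts

Best value-per-unit is C at 26/2, and filling with it alone uses duration 12×2=24. No mix of the others beats 12×26 = 312.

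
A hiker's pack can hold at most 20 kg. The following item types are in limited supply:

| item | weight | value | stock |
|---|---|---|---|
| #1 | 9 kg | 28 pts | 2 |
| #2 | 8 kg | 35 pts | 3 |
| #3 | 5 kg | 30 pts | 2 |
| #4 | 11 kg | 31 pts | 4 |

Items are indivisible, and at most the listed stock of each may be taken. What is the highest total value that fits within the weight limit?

Best selections within weight 20 and stock limits:
- 1×#2 + 2×#3: weight 18, value 95
- 1×#1 + 2×#3: weight 19, value 88
Best: 95 pts.

95 pts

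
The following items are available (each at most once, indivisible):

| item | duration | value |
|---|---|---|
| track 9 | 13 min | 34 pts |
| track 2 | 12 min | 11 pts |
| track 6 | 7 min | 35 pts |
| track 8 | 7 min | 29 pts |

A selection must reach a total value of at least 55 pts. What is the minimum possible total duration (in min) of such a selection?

14

Subsets with value ≥ 55, sorted by total duration:
- track 6+track 8: duration 14, value 64
- track 9+track 6: duration 20, value 69
- track 9+track 8: duration 20, value 63
Minimum duration: 14 min.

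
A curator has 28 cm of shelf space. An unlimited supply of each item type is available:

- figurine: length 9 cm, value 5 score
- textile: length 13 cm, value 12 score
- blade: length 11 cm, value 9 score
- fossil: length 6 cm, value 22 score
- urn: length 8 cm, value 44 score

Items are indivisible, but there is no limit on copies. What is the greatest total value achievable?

132 score

Best value-per-unit is urn at 44/8; filling with it alone gives 3×44 = 132.
Optimal mix: 2×fossil + 2×urn → length 28, value 132.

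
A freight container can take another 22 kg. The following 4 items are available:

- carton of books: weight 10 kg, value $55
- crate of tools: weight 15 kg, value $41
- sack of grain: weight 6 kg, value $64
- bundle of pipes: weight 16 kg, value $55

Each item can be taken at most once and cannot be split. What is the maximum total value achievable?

$119

Check high-value combinations within 22 kg:
- carton of books+sack of grain: weight 10+6=16, value 55+64=119
- sack of grain+bundle of pipes: weight 6+16=22, value 64+55=119
- crate of tools+sack of grain: weight 15+6=21, value 41+64=105
- sack of grain: weight 6, value 64
- carton of books: weight 10, value 55
Best: $119.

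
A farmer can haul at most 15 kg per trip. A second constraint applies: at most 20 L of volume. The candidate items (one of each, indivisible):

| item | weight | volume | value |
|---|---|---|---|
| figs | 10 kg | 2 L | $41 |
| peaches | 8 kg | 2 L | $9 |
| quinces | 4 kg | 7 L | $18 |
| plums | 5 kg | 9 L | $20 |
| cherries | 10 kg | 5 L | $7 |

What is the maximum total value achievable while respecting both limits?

Feasible sets respecting both limits:
- figs+plums: weight 15, volume 11, value 61
- figs+quinces: weight 14, volume 9, value 59
- figs: weight 10, volume 2, value 41
Best: $61.

$61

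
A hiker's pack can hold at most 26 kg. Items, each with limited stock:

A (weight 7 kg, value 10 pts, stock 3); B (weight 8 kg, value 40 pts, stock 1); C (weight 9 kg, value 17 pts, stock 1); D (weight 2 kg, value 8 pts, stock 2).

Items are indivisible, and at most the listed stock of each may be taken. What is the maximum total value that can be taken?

76 pts

Top feasible selections:
- 2×A + 1×B + 2×D: weight 26, value 76
- 1×A + 1×B + 1×C + 1×D: weight 26, value 75
- 1×B + 1×C + 2×D: weight 21, value 73
- 2×A + 1×B + 1×D: weight 24, value 68
Best: 76 pts.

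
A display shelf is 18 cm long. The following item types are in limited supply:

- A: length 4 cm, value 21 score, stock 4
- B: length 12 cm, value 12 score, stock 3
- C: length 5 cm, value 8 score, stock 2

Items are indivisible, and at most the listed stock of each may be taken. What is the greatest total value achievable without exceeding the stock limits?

84 score

Top feasible selections:
- 4×A: length 16, value 84
- 3×A + 1×C: length 17, value 71
- 3×A: length 12, value 63
- 2×A + 2×C: length 18, value 58
Best: 84 score.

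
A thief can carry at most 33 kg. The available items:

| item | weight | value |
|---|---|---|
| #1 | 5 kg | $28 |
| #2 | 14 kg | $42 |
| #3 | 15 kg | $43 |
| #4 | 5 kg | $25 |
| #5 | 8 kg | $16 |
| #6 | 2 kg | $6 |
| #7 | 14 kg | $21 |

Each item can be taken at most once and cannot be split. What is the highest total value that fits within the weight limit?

$112

This is a 0/1 knapsack; check combinations near the capacity.
- #1+#3+#4+#5: weight 5+15+5+8=33, value 28+43+25+16=112
- #1+#2+#4+#5: weight 5+14+5+8=32, value 28+42+25+16=111
- #1+#3+#4+#6: weight 5+15+5+2=27, value 28+43+25+6=102
Best: $112.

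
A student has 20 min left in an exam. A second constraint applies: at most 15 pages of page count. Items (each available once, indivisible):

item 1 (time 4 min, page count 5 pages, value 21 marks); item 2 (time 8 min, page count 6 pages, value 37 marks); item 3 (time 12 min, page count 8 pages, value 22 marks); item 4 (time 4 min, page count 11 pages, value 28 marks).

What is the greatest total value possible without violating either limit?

Feasible sets respecting both limits:
- item 2+item 3: time 20, page count 14, value 59
- item 1+item 2: time 12, page count 11, value 58
- item 1+item 3: time 16, page count 13, value 43
Best: 59 marks.

59 marks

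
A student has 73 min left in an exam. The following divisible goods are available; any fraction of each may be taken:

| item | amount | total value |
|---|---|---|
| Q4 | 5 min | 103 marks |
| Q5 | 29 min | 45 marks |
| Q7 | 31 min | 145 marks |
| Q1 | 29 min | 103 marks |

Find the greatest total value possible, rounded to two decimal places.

Take in order of value per unit:
- Q4 (103/5 per unit): all 5 → value 103, running total 103.00
- Q7 (145/31 per unit): all 31 → value 145, running total 248.00
- Q1 (103/29 per unit): all 29 → value 103, running total 351.00
- Q5 (45/29 per unit): 8 of 29 → value 8×45/29 = 12.4138, running total 363.41
Total 363.41.

363.41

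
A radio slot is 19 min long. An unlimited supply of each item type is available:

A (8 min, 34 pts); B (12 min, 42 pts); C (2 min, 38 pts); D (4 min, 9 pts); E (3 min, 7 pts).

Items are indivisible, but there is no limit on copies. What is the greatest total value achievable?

Best value-per-unit is C at 38/2, and filling with it alone uses duration 9×2=18. No mix of the others beats 9×38 = 342.

342 pts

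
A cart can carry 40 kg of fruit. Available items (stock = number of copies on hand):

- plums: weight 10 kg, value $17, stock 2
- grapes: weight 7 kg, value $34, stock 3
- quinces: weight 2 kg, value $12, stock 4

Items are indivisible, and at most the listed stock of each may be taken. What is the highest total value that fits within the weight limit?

$167

Best selections within weight 40 and stock limits:
- 1×plums + 3×grapes + 4×quinces: weight 39, value 167
- 1×plums + 3×grapes + 3×quinces: weight 37, value 155
- 3×grapes + 4×quinces: weight 29, value 150
Best: $167.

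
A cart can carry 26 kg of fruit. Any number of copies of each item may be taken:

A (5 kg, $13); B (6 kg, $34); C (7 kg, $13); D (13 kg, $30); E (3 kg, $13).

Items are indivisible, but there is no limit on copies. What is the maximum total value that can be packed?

Best value-per-unit is B at 34/6, and filling with it alone uses weight 4×6=24. No mix of the others beats 4×34 = 136.

$136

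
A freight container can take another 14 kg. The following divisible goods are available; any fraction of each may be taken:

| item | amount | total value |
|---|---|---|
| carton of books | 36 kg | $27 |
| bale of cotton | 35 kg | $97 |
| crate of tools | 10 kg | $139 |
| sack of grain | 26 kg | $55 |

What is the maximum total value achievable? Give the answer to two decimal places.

Take in order of value per unit:
- crate of tools (139/10 per unit): all 10 → value 139, running total 139.00
- bale of cotton (97/35 per unit): 4 of 35 → value 4×97/35 = 11.0857, running total 150.09
Total 150.09.

150.09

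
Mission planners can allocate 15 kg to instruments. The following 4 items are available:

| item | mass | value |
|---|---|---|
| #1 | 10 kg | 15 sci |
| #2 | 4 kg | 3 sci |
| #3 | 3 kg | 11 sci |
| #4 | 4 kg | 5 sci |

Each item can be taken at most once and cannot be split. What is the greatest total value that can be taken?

Check high-value combinations within 15 kg:
- #1+#3: mass 10+3=13, value 15+11=26
- #1+#4: mass 10+4=14, value 15+5=20
- #2+#3+#4: mass 4+3+4=11, value 3+11+5=19
- #1+#2: mass 10+4=14, value 15+3=18
Best: 26 sci.

26 sci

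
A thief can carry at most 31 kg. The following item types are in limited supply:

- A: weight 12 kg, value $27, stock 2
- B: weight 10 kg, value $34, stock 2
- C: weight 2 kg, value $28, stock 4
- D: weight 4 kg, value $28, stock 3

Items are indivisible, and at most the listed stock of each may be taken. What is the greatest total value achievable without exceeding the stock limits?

$230

Best selections within weight 31 and stock limits:
- 1×B + 4×C + 3×D: weight 30, value 230
- 1×B + 4×C + 2×D: weight 26, value 202
Best: $230.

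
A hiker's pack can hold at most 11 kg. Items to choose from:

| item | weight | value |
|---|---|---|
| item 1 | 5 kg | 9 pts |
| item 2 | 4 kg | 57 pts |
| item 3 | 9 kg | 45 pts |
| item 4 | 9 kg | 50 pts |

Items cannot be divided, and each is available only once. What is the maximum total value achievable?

This is a 0/1 knapsack; check combinations near the capacity.
- item 1+item 2: weight 5+4=9, value 9+57=66
- item 2: weight 4, value 57
- item 4: weight 9, value 50
- item 3: weight 9, value 45
- item 1: weight 5, value 9
Best: 66 pts.

66 pts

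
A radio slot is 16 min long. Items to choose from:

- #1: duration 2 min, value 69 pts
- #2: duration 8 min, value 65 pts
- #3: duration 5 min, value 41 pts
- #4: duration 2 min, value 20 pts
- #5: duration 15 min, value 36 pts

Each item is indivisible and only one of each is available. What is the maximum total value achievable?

175 pts

This is a 0/1 knapsack; check combinations near the capacity.
- #1+#2+#3: duration 2+8+5=15, value 69+65+41=175
- #1+#2+#4: duration 2+8+2=12, value 69+65+20=154
- #1+#2: duration 2+8=10, value 69+65=134
Best: 175 pts.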